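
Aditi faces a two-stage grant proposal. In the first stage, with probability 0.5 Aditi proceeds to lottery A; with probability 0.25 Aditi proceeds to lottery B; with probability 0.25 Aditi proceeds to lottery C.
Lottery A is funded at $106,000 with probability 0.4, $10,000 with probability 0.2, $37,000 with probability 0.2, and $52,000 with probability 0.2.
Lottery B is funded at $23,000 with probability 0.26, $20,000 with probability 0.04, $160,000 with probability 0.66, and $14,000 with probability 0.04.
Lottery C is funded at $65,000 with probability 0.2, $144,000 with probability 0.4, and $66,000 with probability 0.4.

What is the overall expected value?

EV(A) = 0.4 × 106000 + 0.2 × 10000 + 0.2 × 37000 + 0.2 × 52000 = 42400 + 2000 + 7400 + 10400 = 62200
EV(B) = 0.26 × 23000 + 0.04 × 20000 + 0.66 × 160000 + 0.04 × 14000 = 5980 + 800 + 105600 + 560 = 112940
EV(C) = 0.2 × 65000 + 0.4 × 144000 + 0.4 × 66000 = 13000 + 57600 + 26400 = 97000
Overall = 0.5 × 62200 + 0.25 × 112940 + 0.25 × 97000 = 31100 + 28235 + 24250 = 83585

$83,585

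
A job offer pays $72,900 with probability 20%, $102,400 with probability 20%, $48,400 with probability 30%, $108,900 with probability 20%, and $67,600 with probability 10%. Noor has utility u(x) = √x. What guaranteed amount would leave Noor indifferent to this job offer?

E[u] = 0.2·√72900 + 0.2·√102400 + 0.3·√48400 + 0.2·√108900 + 0.1·√67600 = 0.2·270 + 0.2·320 + 0.3·220 + 0.2·330 + 0.1·260 = 276
CE = (276)² = 76176

$76,176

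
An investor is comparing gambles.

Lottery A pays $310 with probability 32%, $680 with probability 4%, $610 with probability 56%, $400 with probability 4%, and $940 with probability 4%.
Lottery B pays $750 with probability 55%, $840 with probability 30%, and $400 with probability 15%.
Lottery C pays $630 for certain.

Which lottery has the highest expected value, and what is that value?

Lottery B ($724.50)

Lottery A = 0.32 × 310 + 0.04 × 680 + 0.56 × 610 + 0.04 × 400 + 0.04 × 940 = 99.2 + 27.2 + 341.6 + 16 + 37.6 = 521.6
Lottery B = 0.55 × 750 + 0.3 × 840 + 0.15 × 400 = 412.5 + 252 + 60 = 724.5
Lottery C: 630 (certain)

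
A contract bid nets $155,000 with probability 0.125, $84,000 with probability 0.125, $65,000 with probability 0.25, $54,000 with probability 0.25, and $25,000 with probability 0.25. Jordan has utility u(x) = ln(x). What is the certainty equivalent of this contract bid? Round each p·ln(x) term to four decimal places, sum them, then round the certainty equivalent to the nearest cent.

$56,252.18

E[u] = 0.125·ln(155000) + 0.125·ln(84000) + 0.25·ln(65000) + 0.25·ln(54000) + 0.25·ln(25000) = 1.4939 + 1.4173 + 2.7705 + 2.7242 + 2.5317 = 10.9376
CE = e^10.9376 ≈ 56252.18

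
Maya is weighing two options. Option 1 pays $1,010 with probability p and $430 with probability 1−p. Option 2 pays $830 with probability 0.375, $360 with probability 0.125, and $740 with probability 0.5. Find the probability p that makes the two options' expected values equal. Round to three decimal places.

EV(Option 2) = 0.375 × 830 + 0.125 × 360 + 0.5 × 740 = 311.25 + 45 + 370 = 726.25
p·1010 + (1−p)·430 = 726.25
580p + 430 = 726.25
p = (726.25 − 430) / 580

p = 0.511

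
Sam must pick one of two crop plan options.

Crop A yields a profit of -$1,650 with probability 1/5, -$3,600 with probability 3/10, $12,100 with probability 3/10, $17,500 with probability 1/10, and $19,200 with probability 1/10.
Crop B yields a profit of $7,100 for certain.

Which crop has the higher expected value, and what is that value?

Crop B ($7,100)

Crop A = 1/5 × (-1650) + 3/10 × (-3600) + 3/10 × 12100 + 1/10 × 17500 + 1/10 × 19200 = -330 − 1080 + 3630 + 1750 + 1920 = 5890
Crop B: 7100 (certain)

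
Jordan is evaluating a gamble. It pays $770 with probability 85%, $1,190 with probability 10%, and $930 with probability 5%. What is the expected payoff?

$820

EV = 0.85 × 770 + 0.1 × 1190 + 0.05 × 930 = 654.5 + 119 + 46.5 = 820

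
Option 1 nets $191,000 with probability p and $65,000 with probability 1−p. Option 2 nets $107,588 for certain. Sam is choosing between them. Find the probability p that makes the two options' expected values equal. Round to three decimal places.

p·191000 + (1−p)·65000 = 107588
126000p + 65000 = 107588
p = (107588 − 65000) / 126000

p = 0.338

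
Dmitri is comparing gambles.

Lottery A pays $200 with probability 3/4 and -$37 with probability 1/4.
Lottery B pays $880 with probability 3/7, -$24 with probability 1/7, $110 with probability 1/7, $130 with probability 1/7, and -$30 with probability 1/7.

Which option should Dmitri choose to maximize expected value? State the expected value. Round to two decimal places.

Lottery B ($403.71)

Lottery A = 3/4 × 200 + 1/4 × (-37) = 150 − 9.25 = 140.75
Lottery B = 3/7 × 880 + 1/7 × (-24) + 1/7 × 110 + 1/7 × 130 + 1/7 × (-30) = 377.1429 − 3.4286 + 15.7143 + 18.5714 − 4.2857 = 403.7143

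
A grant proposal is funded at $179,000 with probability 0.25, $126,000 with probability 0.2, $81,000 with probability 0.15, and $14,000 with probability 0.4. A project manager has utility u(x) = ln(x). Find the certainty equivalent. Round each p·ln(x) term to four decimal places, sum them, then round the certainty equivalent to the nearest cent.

$53,455.24

E[u] = 0.25·ln(179000) + 0.2·ln(126000) + 0.15·ln(81000) + 0.4·ln(14000) = 3.0238 + 2.3488 + 1.6953 + 3.8187 = 10.8866
CE = e^10.8866 ≈ 53455.24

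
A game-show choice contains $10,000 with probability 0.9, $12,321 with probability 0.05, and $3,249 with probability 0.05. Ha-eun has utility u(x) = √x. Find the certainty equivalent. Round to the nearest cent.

$9,682.56

E[u] = 0.9·√10000 + 0.05·√12321 + 0.05·√3249 = 0.9·100 + 0.05·111 + 0.05·57 = 98.4
CE = (98.4)² = 9682.56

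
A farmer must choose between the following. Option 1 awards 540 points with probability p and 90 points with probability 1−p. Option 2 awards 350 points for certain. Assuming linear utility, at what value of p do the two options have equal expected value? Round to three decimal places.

p = 0.578

p·540 + (1−p)·90 = 350
450p + 90 = 350
p = (350 − 90) / 450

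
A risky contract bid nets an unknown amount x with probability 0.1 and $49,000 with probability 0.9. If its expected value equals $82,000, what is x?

0.1·x + 0.9·49000 = 82000
0.1·x = 82000 − 44100 = 37900
x = 37900 / 0.1 = 379000

x = $379,000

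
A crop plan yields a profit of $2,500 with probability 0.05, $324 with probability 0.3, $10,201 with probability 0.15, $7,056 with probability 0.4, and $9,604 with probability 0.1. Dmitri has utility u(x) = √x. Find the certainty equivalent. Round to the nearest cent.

E[u] = 0.05·√2500 + 0.3·√324 + 0.15·√10201 + 0.4·√7056 + 0.1·√9604 = 0.05·50 + 0.3·18 + 0.15·101 + 0.4·84 + 0.1·98 = 66.45
CE = (66.45)² = 4415.6025

$4,415.60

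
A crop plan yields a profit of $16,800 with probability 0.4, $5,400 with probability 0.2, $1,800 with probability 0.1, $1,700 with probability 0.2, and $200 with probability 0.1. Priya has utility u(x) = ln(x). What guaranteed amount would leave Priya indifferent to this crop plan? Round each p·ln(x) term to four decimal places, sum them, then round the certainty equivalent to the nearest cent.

E[u] = 0.4·ln(16800) + 0.2·ln(5400) + 0.1·ln(1800) + 0.2·ln(1700) + 0.1·ln(200) = 3.8917 + 1.7188 + 0.7496 + 1.4877 + 0.5298 = 8.3776
CE = e^8.3776 ≈ 4348.56

$4,348.56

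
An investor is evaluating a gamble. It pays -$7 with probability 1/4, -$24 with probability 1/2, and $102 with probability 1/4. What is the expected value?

$11.75

EV = 1/4 × (-7) + 1/2 × (-24) + 1/4 × 102 = -1.75 − 12 + 25.5 = 11.75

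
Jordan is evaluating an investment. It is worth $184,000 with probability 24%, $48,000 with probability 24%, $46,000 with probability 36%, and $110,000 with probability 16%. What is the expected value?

EV = 0.24 × 184000 + 0.24 × 48000 + 0.36 × 46000 + 0.16 × 110000 = 44160 + 11520 + 16560 + 17600 = 89840

$89,840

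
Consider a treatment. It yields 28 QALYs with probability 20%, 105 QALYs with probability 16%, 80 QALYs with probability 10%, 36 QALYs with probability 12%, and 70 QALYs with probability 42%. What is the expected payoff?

EV = 0.2 × 28 + 0.16 × 105 + 0.1 × 80 + 0.12 × 36 + 0.42 × 70 = 5.6 + 16.8 + 8 + 4.32 + 29.4 = 64.12

64.12 QALYs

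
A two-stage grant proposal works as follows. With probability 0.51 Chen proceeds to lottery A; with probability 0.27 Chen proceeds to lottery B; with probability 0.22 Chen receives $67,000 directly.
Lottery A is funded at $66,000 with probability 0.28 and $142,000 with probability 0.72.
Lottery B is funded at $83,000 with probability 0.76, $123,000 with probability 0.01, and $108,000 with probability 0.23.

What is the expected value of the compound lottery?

EV(A) = 0.28 × 66000 + 0.72 × 142000 = 18480 + 102240 = 120720
EV(B) = 0.76 × 83000 + 0.01 × 123000 + 0.23 × 108000 = 63080 + 1230 + 24840 = 89150
Branch C: 67000 (certain)
Overall = 0.51 × 120720 + 0.27 × 89150 + 0.22 × 67000 = 61567.2 + 24070.5 + 14740 = 100377.7

$100,377.70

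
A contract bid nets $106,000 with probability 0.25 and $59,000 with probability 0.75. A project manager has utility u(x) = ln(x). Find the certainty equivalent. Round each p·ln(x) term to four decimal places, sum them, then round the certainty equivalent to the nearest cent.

E[u] = 0.25·ln(106000) + 0.75·ln(59000) = 2.8928 + 8.2390 = 11.1318
CE = e^11.1318 ≈ 68309.22

$68,309.22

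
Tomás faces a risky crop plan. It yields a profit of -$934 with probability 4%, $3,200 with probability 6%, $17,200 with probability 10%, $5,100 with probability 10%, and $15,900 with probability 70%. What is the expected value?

$13,514.64

EV = 0.04 × (-934) + 0.06 × 3200 + 0.1 × 17200 + 0.1 × 5100 + 0.7 × 15900 = -37.36 + 192 + 1720 + 510 + 11130 = 13514.64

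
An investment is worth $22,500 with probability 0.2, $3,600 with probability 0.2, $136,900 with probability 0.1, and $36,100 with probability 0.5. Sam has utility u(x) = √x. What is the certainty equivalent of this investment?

E[u] = 0.2·√22500 + 0.2·√3600 + 0.1·√136900 + 0.5·√36100 = 0.2·150 + 0.2·60 + 0.1·370 + 0.5·190 = 174
CE = (174)² = 30276

$30,276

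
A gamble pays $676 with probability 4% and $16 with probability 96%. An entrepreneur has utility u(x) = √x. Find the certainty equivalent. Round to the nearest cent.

E[u] = 0.04·√676 + 0.96·√16 = 0.04·26 + 0.96·4 = 4.88
CE = (4.88)² = 23.8144

$23.81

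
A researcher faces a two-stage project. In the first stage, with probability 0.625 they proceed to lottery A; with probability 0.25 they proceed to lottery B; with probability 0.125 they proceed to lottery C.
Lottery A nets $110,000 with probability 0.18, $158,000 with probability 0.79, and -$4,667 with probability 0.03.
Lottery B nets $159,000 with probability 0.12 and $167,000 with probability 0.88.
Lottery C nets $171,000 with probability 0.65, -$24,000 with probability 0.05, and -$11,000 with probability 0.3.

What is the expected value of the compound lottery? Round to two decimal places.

$145,141.24

EV(A) = 0.18 × 110000 + 0.79 × 158000 + 0.03 × (-4667) = 19800 + 124820 − 140.01 = 144479.99
EV(B) = 0.12 × 159000 + 0.88 × 167000 = 19080 + 146960 = 166040
EV(C) = 0.65 × 171000 + 0.05 × (-24000) + 0.3 × (-11000) = 111150 − 1200 − 3300 = 106650
Overall = 0.625 × 144479.99 + 0.25 × 166040 + 0.125 × 106650 = 90299.99375 + 41510 + 13331.25 = 145141.24375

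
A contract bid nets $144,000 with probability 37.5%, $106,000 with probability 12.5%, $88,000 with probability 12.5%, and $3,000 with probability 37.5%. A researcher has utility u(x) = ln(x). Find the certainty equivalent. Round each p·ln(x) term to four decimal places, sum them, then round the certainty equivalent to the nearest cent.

$30,515.80

E[u] = 0.375·ln(144000) + 0.125·ln(106000) + 0.125·ln(88000) + 0.375·ln(3000) = 4.4541 + 1.4464 + 1.4231 + 3.0024 = 10.3260
CE = e^10.3260 ≈ 30515.80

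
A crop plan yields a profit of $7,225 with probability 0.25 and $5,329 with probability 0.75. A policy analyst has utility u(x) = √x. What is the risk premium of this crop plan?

E[u] = 0.25·√7225 + 0.75·√5329 = 0.25·85 + 0.75·73 = 76
CE = (76)² = 5776
Risk premium = EV − CE = 5803 − 5776 = 27

$27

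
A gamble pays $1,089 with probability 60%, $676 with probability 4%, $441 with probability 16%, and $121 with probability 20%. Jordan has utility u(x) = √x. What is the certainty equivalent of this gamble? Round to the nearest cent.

E[u] = 0.6·√1089 + 0.04·√676 + 0.16·√441 + 0.2·√121 = 0.6·33 + 0.04·26 + 0.16·21 + 0.2·11 = 26.4
CE = (26.4)² = 696.96

$696.96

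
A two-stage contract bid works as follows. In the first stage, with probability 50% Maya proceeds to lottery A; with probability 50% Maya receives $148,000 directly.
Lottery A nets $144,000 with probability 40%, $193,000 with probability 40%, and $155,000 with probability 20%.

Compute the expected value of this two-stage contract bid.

EV(A) = 0.4 × 144000 + 0.4 × 193000 + 0.2 × 155000 = 57600 + 77200 + 31000 = 165800
Branch B: 148000 (certain)
Overall = 0.5 × 165800 + 0.5 × 148000 = 82900 + 74000 = 156900

$156,900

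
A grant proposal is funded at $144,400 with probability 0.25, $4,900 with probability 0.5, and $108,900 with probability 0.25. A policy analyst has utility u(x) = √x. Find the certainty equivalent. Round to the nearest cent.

E[u] = 0.25·√144400 + 0.5·√4900 + 0.25·√108900 = 0.25·380 + 0.5·70 + 0.25·330 = 212.5
CE = (212.5)² = 45156.25

$45,156.25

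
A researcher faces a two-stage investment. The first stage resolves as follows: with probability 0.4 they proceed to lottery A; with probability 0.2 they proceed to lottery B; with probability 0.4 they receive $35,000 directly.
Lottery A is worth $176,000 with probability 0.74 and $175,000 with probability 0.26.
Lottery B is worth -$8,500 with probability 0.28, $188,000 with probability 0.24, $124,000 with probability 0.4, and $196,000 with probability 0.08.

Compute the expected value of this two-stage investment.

EV(A) = 0.74 × 176000 + 0.26 × 175000 = 130240 + 45500 = 175740
EV(B) = 0.28 × (-8500) + 0.24 × 188000 + 0.4 × 124000 + 0.08 × 196000 = -2380 + 45120 + 49600 + 15680 = 108020
Branch C: 35000 (certain)
Overall = 0.4 × 175740 + 0.2 × 108020 + 0.4 × 35000 = 70296 + 21604 + 14000 = 105900

$105,900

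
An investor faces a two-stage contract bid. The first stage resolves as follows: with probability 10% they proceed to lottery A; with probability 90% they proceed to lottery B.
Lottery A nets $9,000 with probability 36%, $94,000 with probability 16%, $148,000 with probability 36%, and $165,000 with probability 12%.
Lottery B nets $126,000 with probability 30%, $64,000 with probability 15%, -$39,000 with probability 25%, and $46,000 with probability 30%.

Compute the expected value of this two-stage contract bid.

$55,441

EV(A) = 0.36 × 9000 + 0.16 × 94000 + 0.36 × 148000 + 0.12 × 165000 = 3240 + 15040 + 53280 + 19800 = 91360
EV(B) = 0.3 × 126000 + 0.15 × 64000 + 0.25 × (-39000) + 0.3 × 46000 = 37800 + 9600 − 9750 + 13800 = 51450
Overall = 0.1 × 91360 + 0.9 × 51450 = 9136 + 46305 = 55441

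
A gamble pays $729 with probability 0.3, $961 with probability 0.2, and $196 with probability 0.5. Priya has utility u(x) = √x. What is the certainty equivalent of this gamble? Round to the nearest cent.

E[u] = 0.3·√729 + 0.2·√961 + 0.5·√196 = 0.3·27 + 0.2·31 + 0.5·14 = 21.3
CE = (21.3)² = 453.69

$453.69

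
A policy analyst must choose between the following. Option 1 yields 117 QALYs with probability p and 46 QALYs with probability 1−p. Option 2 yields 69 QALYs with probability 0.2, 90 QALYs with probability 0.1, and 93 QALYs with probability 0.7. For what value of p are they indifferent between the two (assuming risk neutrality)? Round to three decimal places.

EV(Option 2) = 0.2 × 69 + 0.1 × 90 + 0.7 × 93 = 13.8 + 9 + 65.1 = 87.9
p·117 + (1−p)·46 = 87.9
71p + 46 = 87.9
p = (87.9 − 46) / 71

p = 0.590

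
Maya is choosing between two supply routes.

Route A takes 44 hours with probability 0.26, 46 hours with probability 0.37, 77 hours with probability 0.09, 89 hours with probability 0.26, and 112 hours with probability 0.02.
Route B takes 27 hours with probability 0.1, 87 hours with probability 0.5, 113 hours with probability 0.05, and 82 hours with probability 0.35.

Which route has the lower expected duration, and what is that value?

Route A (60.77 hours)

Route A = 0.26 × 44 + 0.37 × 46 + 0.09 × 77 + 0.26 × 89 + 0.02 × 112 = 11.44 + 17.02 + 6.93 + 23.14 + 2.24 = 60.77
Route B = 0.1 × 27 + 0.5 × 87 + 0.05 × 113 + 0.35 × 82 = 2.7 + 43.5 + 5.65 + 28.7 = 80.55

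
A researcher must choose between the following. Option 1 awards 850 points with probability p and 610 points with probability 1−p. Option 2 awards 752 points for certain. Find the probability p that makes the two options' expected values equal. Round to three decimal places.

p·850 + (1−p)·610 = 752
240p + 610 = 752
p = (752 − 610) / 240

p = 0.592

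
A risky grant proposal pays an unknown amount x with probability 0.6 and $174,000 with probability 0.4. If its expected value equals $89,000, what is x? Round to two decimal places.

0.6·x + 0.4·174000 = 89000
0.6·x = 89000 − 69600 = 19400
x = 19400 / 0.6 = 32333.3333

x = $32,333.33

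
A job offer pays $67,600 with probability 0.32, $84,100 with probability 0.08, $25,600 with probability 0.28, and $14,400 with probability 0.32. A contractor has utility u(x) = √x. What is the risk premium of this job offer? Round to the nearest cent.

$4,187.84

E[u] = 0.32·√67600 + 0.08·√84100 + 0.28·√25600 + 0.32·√14400 = 0.32·260 + 0.08·290 + 0.28·160 + 0.32·120 = 189.6
CE = (189.6)² = 35948.16
Risk premium = EV − CE = 40136 − 35948.16 = 4187.84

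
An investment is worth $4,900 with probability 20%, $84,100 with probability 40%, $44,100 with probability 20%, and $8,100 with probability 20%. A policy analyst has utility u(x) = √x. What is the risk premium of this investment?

E[u] = 0.2·√4900 + 0.4·√84100 + 0.2·√44100 + 0.2·√8100 = 0.2·70 + 0.4·290 + 0.2·210 + 0.2·90 = 190
CE = (190)² = 36100
Risk premium = EV − CE = 45060 − 36100 = 8960

$8,960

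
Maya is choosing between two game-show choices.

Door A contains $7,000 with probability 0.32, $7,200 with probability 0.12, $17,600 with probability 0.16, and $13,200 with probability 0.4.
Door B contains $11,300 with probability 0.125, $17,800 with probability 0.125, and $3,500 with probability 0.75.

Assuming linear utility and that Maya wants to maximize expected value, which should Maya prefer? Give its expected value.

Door A ($11,200)

Door A = 0.32 × 7000 + 0.12 × 7200 + 0.16 × 17600 + 0.4 × 13200 = 2240 + 864 + 2816 + 5280 = 11200
Door B = 0.125 × 11300 + 0.125 × 17800 + 0.75 × 3500 = 1412.5 + 2225 + 2625 = 6262.5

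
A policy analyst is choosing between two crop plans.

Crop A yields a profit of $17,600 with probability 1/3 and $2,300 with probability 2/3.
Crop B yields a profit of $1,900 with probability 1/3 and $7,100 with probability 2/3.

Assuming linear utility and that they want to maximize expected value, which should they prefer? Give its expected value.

Crop A ($7,400)

Crop A = 1/3 × 17600 + 2/3 × 2300 = 5866.6667 + 1533.3333 = 7400
Crop B = 1/3 × 1900 + 2/3 × 7100 = 633.3333 + 4733.3333 = 5366.6667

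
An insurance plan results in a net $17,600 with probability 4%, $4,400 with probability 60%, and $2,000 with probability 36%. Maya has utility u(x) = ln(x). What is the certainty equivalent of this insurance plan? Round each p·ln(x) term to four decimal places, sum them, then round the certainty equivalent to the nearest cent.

$3,501.34

E[u] = 0.04·ln(17600) + 0.6·ln(4400) + 0.36·ln(2000) = 0.3910 + 5.0336 + 2.7363 = 8.1609
CE = e^8.1609 ≈ 3501.34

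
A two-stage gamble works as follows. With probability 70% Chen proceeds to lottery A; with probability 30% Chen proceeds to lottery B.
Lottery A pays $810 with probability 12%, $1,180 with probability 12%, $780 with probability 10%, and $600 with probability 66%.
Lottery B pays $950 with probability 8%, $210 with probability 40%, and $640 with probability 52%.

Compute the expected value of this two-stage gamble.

$646.80

EV(A) = 0.12 × 810 + 0.12 × 1180 + 0.1 × 780 + 0.66 × 600 = 97.2 + 141.6 + 78 + 396 = 712.8
EV(B) = 0.08 × 950 + 0.4 × 210 + 0.52 × 640 = 76 + 84 + 332.8 = 492.8
Overall = 0.7 × 712.8 + 0.3 × 492.8 = 498.96 + 147.84 = 646.8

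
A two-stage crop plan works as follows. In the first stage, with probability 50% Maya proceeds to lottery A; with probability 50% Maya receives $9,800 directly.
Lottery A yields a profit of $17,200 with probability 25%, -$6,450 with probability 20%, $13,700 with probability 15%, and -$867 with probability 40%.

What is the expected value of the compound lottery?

EV(A) = 0.25 × 17200 + 0.2 × (-6450) + 0.15 × 13700 + 0.4 × (-867) = 4300 − 1290 + 2055 − 346.8 = 4718.2
Branch B: 9800 (certain)
Overall = 0.5 × 4718.2 + 0.5 × 9800 = 2359.1 + 4900 = 7259.1

$7,259.10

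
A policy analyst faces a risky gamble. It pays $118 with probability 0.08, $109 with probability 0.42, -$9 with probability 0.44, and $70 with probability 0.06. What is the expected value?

EV = 0.08 × 118 + 0.42 × 109 + 0.44 × (-9) + 0.06 × 70 = 9.44 + 45.78 − 3.96 + 4.2 = 55.46

$55.46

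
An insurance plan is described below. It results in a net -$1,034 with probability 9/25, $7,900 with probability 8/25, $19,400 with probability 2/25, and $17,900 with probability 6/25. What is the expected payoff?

EV = 9/25 × (-1034) + 8/25 × 7900 + 2/25 × 19400 + 6/25 × 17900 = -372.24 + 2528 + 1552 + 4296 = 8003.76

$8,003.76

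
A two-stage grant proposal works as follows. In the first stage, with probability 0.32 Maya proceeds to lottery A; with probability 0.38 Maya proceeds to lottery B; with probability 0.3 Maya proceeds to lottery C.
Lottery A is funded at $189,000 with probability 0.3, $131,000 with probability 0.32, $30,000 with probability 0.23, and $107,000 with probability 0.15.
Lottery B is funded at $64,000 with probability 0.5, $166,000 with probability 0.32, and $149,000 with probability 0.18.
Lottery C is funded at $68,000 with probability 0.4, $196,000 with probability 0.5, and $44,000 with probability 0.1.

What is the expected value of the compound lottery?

EV(A) = 0.3 × 189000 + 0.32 × 131000 + 0.23 × 30000 + 0.15 × 107000 = 56700 + 41920 + 6900 + 16050 = 121570
EV(B) = 0.5 × 64000 + 0.32 × 166000 + 0.18 × 149000 = 32000 + 53120 + 26820 = 111940
EV(C) = 0.4 × 68000 + 0.5 × 196000 + 0.1 × 44000 = 27200 + 98000 + 4400 = 129600
Overall = 0.32 × 121570 + 0.38 × 111940 + 0.3 × 129600 = 38902.4 + 42537.2 + 38880 = 120319.6

$120,319.60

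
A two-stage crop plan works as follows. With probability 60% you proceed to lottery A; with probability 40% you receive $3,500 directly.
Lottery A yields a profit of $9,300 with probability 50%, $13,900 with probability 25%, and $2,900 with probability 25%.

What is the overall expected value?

EV(A) = 0.5 × 9300 + 0.25 × 13900 + 0.25 × 2900 = 4650 + 3475 + 725 = 8850
Branch B: 3500 (certain)
Overall = 0.6 × 8850 + 0.4 × 3500 = 5310 + 1400 = 6710

$6,710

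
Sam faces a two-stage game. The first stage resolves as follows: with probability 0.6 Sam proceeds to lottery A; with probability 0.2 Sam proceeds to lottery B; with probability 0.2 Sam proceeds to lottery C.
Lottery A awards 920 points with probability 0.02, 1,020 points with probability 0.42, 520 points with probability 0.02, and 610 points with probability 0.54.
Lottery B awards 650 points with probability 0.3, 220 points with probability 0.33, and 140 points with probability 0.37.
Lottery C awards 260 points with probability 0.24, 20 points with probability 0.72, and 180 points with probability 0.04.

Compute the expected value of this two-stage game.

EV(A) = 0.02 × 920 + 0.42 × 1020 + 0.02 × 520 + 0.54 × 610 = 18.4 + 428.4 + 10.4 + 329.4 = 786.6
EV(B) = 0.3 × 650 + 0.33 × 220 + 0.37 × 140 = 195 + 72.6 + 51.8 = 319.4
EV(C) = 0.24 × 260 + 0.72 × 20 + 0.04 × 180 = 62.4 + 14.4 + 7.2 = 84
Overall = 0.6 × 786.6 + 0.2 × 319.4 + 0.2 × 84 = 471.96 + 63.88 + 16.8 = 552.64

552.64 points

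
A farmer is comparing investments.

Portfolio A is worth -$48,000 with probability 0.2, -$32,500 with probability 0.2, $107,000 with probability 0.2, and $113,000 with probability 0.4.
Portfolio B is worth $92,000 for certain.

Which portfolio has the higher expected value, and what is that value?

Portfolio B ($92,000)

Portfolio A = 0.2 × (-48000) + 0.2 × (-32500) + 0.2 × 107000 + 0.4 × 113000 = -9600 − 6500 + 21400 + 45200 = 50500
Portfolio B: 92000 (certain)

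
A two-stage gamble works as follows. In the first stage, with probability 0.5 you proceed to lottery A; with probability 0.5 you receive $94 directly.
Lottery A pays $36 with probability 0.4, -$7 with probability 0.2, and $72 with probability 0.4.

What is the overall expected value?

$67.90

EV(A) = 0.4 × 36 + 0.2 × (-7) + 0.4 × 72 = 14.4 − 1.4 + 28.8 = 41.8
Branch B: 94 (certain)
Overall = 0.5 × 41.8 + 0.5 × 94 = 20.9 + 47 = 67.9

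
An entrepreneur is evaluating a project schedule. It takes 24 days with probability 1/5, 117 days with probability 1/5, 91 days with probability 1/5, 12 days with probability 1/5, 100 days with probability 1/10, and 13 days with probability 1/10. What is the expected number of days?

60.1 days

EV = 1/5 × 24 + 1/5 × 117 + 1/5 × 91 + 1/5 × 12 + 1/10 × 100 + 1/10 × 13 = 4.8 + 23.4 + 18.2 + 2.4 + 10 + 1.3 = 60.1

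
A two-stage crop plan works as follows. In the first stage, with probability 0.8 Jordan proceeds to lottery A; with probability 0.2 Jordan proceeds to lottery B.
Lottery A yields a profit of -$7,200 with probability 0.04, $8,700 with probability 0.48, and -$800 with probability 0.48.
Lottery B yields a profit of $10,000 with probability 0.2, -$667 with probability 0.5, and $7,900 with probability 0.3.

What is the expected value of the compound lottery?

EV(A) = 0.04 × (-7200) + 0.48 × 8700 + 0.48 × (-800) = -288 + 4176 − 384 = 3504
EV(B) = 0.2 × 10000 + 0.5 × (-667) + 0.3 × 7900 = 2000 − 333.5 + 2370 = 4036.5
Overall = 0.8 × 3504 + 0.2 × 4036.5 = 2803.2 + 807.3 = 3610.5

$3,610.50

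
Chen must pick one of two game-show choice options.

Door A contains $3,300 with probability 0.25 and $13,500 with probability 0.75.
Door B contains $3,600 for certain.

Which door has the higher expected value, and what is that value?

Door A = 0.25 × 3300 + 0.75 × 13500 = 825 + 10125 = 10950
Door B: 3600 (certain)

Door A ($10,950)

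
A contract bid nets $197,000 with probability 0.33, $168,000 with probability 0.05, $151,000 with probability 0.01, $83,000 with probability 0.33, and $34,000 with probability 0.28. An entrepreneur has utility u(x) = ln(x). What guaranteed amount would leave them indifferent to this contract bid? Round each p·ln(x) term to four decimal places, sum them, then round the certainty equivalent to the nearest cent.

E[u] = 0.33·ln(197000) + 0.05·ln(168000) + 0.01·ln(151000) + 0.33·ln(83000) + 0.28·ln(34000) = 4.0230 + 0.6016 + 0.1193 + 3.7378 + 2.9216 = 11.4033
CE = e^11.4033 ≈ 89616.97

$89,616.97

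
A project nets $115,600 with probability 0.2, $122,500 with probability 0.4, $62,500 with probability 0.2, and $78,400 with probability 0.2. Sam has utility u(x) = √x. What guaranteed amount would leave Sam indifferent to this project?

$98,596

E[u] = 0.2·√115600 + 0.4·√122500 + 0.2·√62500 + 0.2·√78400 = 0.2·340 + 0.4·350 + 0.2·250 + 0.2·280 = 314
CE = (314)² = 98596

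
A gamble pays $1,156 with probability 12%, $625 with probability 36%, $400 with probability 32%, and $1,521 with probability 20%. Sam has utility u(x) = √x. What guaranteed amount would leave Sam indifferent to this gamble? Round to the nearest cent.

E[u] = 0.12·√1156 + 0.36·√625 + 0.32·√400 + 0.2·√1521 = 0.12·34 + 0.36·25 + 0.32·20 + 0.2·39 = 27.28
CE = (27.28)² = 744.1984

$744.20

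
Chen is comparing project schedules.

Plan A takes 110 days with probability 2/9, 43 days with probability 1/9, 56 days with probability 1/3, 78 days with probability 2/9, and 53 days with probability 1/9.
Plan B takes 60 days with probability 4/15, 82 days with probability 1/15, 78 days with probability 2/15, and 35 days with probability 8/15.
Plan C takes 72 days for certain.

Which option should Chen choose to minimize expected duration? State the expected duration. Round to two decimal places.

Plan B (50.53 days)

Plan A = 2/9 × 110 + 1/9 × 43 + 1/3 × 56 + 2/9 × 78 + 1/9 × 53 = 24.4444 + 4.7778 + 18.6667 + 17.3333 + 5.8889 = 71.1111
Plan B = 4/15 × 60 + 1/15 × 82 + 2/15 × 78 + 8/15 × 35 = 16 + 5.4667 + 10.4 + 18.6667 = 50.5333
Plan C: 72 (certain)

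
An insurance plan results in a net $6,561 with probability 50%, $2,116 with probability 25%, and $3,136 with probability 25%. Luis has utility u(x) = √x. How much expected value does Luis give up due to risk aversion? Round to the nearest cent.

E[u] = 0.5·√6561 + 0.25·√2116 + 0.25·√3136 = 0.5·81 + 0.25·46 + 0.25·56 = 66
CE = (66)² = 4356
Risk premium = EV − CE = 4593.5 − 4356 = 237.5

$237.50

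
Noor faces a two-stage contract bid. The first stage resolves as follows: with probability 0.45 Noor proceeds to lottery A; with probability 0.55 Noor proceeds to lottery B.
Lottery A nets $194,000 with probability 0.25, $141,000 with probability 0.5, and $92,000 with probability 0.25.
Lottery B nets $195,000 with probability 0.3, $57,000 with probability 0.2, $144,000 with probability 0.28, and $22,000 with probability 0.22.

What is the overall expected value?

$127,183

EV(A) = 0.25 × 194000 + 0.5 × 141000 + 0.25 × 92000 = 48500 + 70500 + 23000 = 142000
EV(B) = 0.3 × 195000 + 0.2 × 57000 + 0.28 × 144000 + 0.22 × 22000 = 58500 + 11400 + 40320 + 4840 = 115060
Overall = 0.45 × 142000 + 0.55 × 115060 = 63900 + 63283 = 127183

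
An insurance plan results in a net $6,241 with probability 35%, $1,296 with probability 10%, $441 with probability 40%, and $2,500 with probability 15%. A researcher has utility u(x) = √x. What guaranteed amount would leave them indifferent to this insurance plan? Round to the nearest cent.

$2,223.12

E[u] = 0.35·√6241 + 0.1·√1296 + 0.4·√441 + 0.15·√2500 = 0.35·79 + 0.1·36 + 0.4·21 + 0.15·50 = 47.15
CE = (47.15)² = 2223.1225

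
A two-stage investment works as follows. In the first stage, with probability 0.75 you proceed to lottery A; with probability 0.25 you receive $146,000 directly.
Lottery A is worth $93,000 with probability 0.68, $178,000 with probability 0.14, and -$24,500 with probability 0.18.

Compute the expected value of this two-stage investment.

$99,312.50

EV(A) = 0.68 × 93000 + 0.14 × 178000 + 0.18 × (-24500) = 63240 + 24920 − 4410 = 83750
Branch B: 146000 (certain)
Overall = 0.75 × 83750 + 0.25 × 146000 = 62812.5 + 36500 = 99312.5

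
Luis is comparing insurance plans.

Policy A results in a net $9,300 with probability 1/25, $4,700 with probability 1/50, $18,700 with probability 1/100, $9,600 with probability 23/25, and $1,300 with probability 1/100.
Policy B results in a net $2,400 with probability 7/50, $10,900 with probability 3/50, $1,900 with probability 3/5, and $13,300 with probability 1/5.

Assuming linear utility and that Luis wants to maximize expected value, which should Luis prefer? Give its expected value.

Policy A ($9,498)

Policy A = 1/25 × 9300 + 1/50 × 4700 + 1/100 × 18700 + 23/25 × 9600 + 1/100 × 1300 = 372 + 94 + 187 + 8832 + 13 = 9498
Policy B = 7/50 × 2400 + 3/50 × 10900 + 3/5 × 1900 + 1/5 × 13300 = 336 + 654 + 1140 + 2660 = 4790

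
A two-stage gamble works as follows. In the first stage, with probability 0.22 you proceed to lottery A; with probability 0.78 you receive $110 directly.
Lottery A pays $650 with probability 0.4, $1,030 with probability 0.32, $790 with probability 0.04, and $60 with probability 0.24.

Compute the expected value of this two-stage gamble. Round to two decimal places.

EV(A) = 0.4 × 650 + 0.32 × 1030 + 0.04 × 790 + 0.24 × 60 = 260 + 329.6 + 31.6 + 14.4 = 635.6
Branch B: 110 (certain)
Overall = 0.22 × 635.6 + 0.78 × 110 = 139.832 + 85.8 = 225.632

$225.63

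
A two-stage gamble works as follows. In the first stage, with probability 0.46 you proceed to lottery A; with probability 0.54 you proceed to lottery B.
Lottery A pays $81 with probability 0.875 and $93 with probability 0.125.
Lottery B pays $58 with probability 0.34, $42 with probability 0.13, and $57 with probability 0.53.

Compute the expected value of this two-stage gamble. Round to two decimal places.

$67.86

EV(A) = 0.875 × 81 + 0.125 × 93 = 70.875 + 11.625 = 82.5
EV(B) = 0.34 × 58 + 0.13 × 42 + 0.53 × 57 = 19.72 + 5.46 + 30.21 = 55.39
Overall = 0.46 × 82.5 + 0.54 × 55.39 = 37.95 + 29.9106 = 67.8606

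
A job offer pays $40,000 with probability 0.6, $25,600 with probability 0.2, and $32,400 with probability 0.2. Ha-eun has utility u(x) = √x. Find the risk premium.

$256

E[u] = 0.6·√40000 + 0.2·√25600 + 0.2·√32400 = 0.6·200 + 0.2·160 + 0.2·180 = 188
CE = (188)² = 35344
Risk premium = EV − CE = 35600 − 35344 = 256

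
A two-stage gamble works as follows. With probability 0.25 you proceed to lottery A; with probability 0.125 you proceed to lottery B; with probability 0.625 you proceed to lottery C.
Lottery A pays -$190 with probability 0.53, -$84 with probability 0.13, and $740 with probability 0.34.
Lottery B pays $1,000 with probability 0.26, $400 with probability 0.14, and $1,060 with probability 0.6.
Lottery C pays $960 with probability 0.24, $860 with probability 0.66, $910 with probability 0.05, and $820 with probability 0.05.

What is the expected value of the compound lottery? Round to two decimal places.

EV(A) = 0.53 × (-190) + 0.13 × (-84) + 0.34 × 740 = -100.7 − 10.92 + 251.6 = 139.98
EV(B) = 0.26 × 1000 + 0.14 × 400 + 0.6 × 1060 = 260 + 56 + 636 = 952
EV(C) = 0.24 × 960 + 0.66 × 860 + 0.05 × 910 + 0.05 × 820 = 230.4 + 567.6 + 45.5 + 41 = 884.5
Overall = 0.25 × 139.98 + 0.125 × 952 + 0.625 × 884.5 = 34.995 + 119 + 552.8125 = 706.8075

$706.81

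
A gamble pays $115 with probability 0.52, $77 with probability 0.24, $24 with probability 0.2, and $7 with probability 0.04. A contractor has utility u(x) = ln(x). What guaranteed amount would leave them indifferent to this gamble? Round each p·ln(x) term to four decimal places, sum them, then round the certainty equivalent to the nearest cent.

E[u] = 0.52·ln(115) + 0.24·ln(77) + 0.2·ln(24) + 0.04·ln(7) = 2.4674 + 1.0425 + 0.6356 + 0.0778 = 4.2233
CE = e^4.2233 ≈ 68.26

$68.26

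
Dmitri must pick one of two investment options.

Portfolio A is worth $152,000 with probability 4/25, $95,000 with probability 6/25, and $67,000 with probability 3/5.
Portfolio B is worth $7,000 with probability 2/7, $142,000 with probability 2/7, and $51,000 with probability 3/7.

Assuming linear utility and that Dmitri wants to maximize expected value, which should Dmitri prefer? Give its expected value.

Portfolio A = 4/25 × 152000 + 6/25 × 95000 + 3/5 × 67000 = 24320 + 22800 + 40200 = 87320
Portfolio B = 2/7 × 7000 + 2/7 × 142000 + 3/7 × 51000 = 2000 + 40571.4286 + 21857.1429 = 64428.5714

Portfolio A ($87,320)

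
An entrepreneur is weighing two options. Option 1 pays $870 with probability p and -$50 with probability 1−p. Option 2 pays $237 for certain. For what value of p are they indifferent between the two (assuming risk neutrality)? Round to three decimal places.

p·870 + (1−p)·(-50) = 237
920p − 50 = 237
p = (237 + 50) / 920

p = 0.312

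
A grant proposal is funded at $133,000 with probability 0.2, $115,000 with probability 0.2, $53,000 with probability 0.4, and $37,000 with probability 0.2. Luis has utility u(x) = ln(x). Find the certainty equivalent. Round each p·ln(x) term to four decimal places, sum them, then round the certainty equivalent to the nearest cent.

E[u] = 0.2·ln(133000) + 0.2·ln(115000) + 0.4·ln(53000) + 0.2·ln(37000) = 2.3596 + 2.3305 + 4.3512 + 2.1037 = 11.1450
CE = e^11.1450 ≈ 69216.88

$69,216.88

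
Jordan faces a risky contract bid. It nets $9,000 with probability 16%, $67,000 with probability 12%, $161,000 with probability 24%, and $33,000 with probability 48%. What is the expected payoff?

$63,960

EV = 0.16 × 9000 + 0.12 × 67000 + 0.24 × 161000 + 0.48 × 33000 = 1440 + 8040 + 38640 + 15840 = 63960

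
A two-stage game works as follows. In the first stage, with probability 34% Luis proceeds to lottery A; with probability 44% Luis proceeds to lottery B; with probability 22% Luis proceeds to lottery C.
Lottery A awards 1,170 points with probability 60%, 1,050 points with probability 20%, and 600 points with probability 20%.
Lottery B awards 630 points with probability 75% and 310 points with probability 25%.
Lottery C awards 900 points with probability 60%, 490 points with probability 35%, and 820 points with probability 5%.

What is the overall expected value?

758.43 points

EV(A) = 0.6 × 1170 + 0.2 × 1050 + 0.2 × 600 = 702 + 210 + 120 = 1032
EV(B) = 0.75 × 630 + 0.25 × 310 = 472.5 + 77.5 = 550
EV(C) = 0.6 × 900 + 0.35 × 490 + 0.05 × 820 = 540 + 171.5 + 41 = 752.5
Overall = 0.34 × 1032 + 0.44 × 550 + 0.22 × 752.5 = 350.88 + 242 + 165.55 = 758.43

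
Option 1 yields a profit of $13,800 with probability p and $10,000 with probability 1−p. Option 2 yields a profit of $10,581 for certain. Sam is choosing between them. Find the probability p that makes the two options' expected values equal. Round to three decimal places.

p·13800 + (1−p)·10000 = 10581
3800p + 10000 = 10581
p = (10581 − 10000) / 3800

p = 0.153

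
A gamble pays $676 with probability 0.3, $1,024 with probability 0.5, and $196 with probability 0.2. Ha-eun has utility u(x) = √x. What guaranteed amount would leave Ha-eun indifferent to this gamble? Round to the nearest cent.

E[u] = 0.3·√676 + 0.5·√1024 + 0.2·√196 = 0.3·26 + 0.5·32 + 0.2·14 = 26.6
CE = (26.6)² = 707.56

$707.56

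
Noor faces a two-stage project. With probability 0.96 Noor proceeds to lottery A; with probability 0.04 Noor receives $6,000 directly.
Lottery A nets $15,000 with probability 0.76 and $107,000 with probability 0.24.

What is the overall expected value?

EV(A) = 0.76 × 15000 + 0.24 × 107000 = 11400 + 25680 = 37080
Branch B: 6000 (certain)
Overall = 0.96 × 37080 + 0.04 × 6000 = 35596.8 + 240 = 35836.8

$35,836.80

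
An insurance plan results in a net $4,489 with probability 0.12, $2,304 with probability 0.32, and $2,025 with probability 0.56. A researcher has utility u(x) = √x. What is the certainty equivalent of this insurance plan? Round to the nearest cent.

E[u] = 0.12·√4489 + 0.32·√2304 + 0.56·√2025 = 0.12·67 + 0.32·48 + 0.56·45 = 48.6
CE = (48.6)² = 2361.96

$2,361.96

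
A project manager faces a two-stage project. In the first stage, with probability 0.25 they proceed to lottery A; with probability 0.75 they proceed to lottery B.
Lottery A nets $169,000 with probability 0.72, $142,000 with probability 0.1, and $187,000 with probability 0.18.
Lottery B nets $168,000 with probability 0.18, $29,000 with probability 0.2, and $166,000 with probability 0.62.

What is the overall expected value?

$146,605

EV(A) = 0.72 × 169000 + 0.1 × 142000 + 0.18 × 187000 = 121680 + 14200 + 33660 = 169540
EV(B) = 0.18 × 168000 + 0.2 × 29000 + 0.62 × 166000 = 30240 + 5800 + 102920 = 138960
Overall = 0.25 × 169540 + 0.75 × 138960 = 42385 + 104220 = 146605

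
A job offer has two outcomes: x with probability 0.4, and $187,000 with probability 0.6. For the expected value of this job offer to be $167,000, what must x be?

0.4·x + 0.6·187000 = 167000
0.4·x = 167000 − 112200 = 54800
x = 54800 / 0.4 = 137000

x = $137,000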